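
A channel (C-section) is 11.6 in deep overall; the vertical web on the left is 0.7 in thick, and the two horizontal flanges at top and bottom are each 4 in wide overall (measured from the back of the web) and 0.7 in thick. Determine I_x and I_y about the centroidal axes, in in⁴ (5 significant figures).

I_x ≈ 228.47 in⁴, I_y ≈ 16.303 in⁴

Decompose the section into non-overlapping parts with the origin at the bottom-left of its bounding rectangle.
Web: 0.7 × 11.6, A = 8.12 in², y = 5.8 in, Ī = 91.05227 in⁴.
Top flange (beyond web): 3.3 × 0.7, A = 2.31 in², y = 11.25 in, Ī = 0.094325 in⁴.
Bottom flange (beyond web): 3.3 × 0.7, A = 2.31 in², y = 0.35 in, Ī = 0.094325 in⁴.
By symmetry the centroid is at mid-height, ȳ = 5.8 in.
Transfer each piece to the centroidal x-axis using Ī + A·d² with d = y − 5.8:
  web: d = 0 in → contributes +91.05227 in⁴
  top flange (beyond web): d = 5.45 in → contributes +68.7071 in⁴
  bottom flange (beyond web): d = -5.45 in → contributes +68.7071 in⁴
Total I = 228.4665 in⁴.
For the y-axis: x̄ = 1.075275 in.
Repeating about the centroidal y-axis gives I_y = 16.30268 in⁴.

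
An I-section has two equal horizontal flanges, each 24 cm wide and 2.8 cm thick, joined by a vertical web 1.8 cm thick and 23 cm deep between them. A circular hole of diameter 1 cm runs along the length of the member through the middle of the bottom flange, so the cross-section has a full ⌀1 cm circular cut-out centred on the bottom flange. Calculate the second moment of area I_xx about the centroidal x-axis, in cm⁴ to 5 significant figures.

Treat the section as a set of non-overlapping primitives; coordinates are from the bounding-box lower-left.
Bottom flange: 24 × 2.8, A = 67.2 cm², y = 1.4 cm, Ī = 43.904 cm⁴.
Web: 1.8 × 23, A = 41.4 cm², y = 14.3 cm, Ī = 1825.05 cm⁴.
Top flange: 24 × 2.8, A = 67.2 cm², y = 27.2 cm, Ī = 43.904 cm⁴.
Hole (subtracted): ⌀1, A = 0.7853982 cm², y = 1.4 cm, Ī = 0.04908739 cm⁴.
Centroid: ȳ = ΣA·y / ΣA = 14.35789 cm.
Transfer each piece to the centroidal x-axis using Ī + A·d² with d = y − 14.35789:
  bottom flange: d = -12.95789 cm → contributes +11327.25 cm⁴
  web: d = -0.05789023 cm → contributes +1825.189 cm⁴
  top flange: d = 12.84211 cm → contributes +11126.51 cm⁴
  hole: d = -12.95789 cm → contributes −131.9229 cm⁴
Total I = 24147.03 cm⁴.

I_xx ≈ 2.4147 × 10⁴ cm⁴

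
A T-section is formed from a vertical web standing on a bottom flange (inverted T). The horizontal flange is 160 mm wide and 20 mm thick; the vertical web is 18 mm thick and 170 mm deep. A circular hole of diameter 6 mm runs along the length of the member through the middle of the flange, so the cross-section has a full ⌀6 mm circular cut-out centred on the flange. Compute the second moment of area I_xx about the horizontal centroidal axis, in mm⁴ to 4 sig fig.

I_xx ≈ 2.153 × 10⁷ mm⁴

Decompose the section into non-overlapping parts with the origin at the bottom-left of its bounding rectangle.
Flange: 160 × 20, A = 3 200 mm², y = 10 mm, Ī = 106 667 mm⁴.
Web: 18 × 170, A = 3 060 mm², y = 105 mm, Ī = 7 369 500 mm⁴.
Hole (subtracted): ⌀6, A = 28.2743 mm², y = 10 mm, Ī = 63.6173 mm⁴.
Centroid: ȳ = ΣA·y / ΣA = 56.6484 mm.
Transfer each piece to the horizontal centroidal axis using Ī + A·d² with d = y − 56.6484:
  flange: d = -46.6484 mm → contributes +7 070 099 mm⁴
  web: d = 48.3516 mm → contributes +14 523 406 mm⁴
  hole: d = -46.6484 mm → contributes −61590.6 mm⁴
Total I = 21 531 915 mm⁴.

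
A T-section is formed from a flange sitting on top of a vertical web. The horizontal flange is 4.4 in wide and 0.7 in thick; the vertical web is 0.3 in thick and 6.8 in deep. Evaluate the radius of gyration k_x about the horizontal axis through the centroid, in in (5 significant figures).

Treat the section as a set of non-overlapping primitives; coordinates are from the bounding-box lower-left.
Flange: 4.4 × 0.7, A = 3.08 in², y = 7.15 in, Ī = 0.1257667 in⁴.
Web: 0.3 × 6.8, A = 2.04 in², y = 3.4 in, Ī = 7.8608 in⁴.
Centroid: ȳ = ΣA·y / ΣA = 5.655859 in.
Transfer each piece to the horizontal axis through the centroid using Ī + A·d² with d = y − 5.655859:
  flange: d = 1.494141 in → contributes +7.001732 in⁴
  web: d = -2.255859 in → contributes +18.24216 in⁴
Total I = 25.24389 in⁴.
Radius of gyration: k = √(I/A) = √(25.24389 / 5.12) = 2.220461 in.

k_x ≈ 2.2205 in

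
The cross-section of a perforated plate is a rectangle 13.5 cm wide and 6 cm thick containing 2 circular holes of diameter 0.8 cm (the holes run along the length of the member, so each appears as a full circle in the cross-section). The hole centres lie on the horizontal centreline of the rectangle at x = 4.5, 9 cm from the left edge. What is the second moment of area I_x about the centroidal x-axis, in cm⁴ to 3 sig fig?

Break the section into simple shapes (no overlaps), measuring from the bottom-left corner of the bounding box.
Plate: 13.5 × 6, A = 81 cm², y = 3 cm, Ī = 243 cm⁴.
Hole 1 (subtracted): ⌀0.8, A = 0.50265 cm², y = 3 cm, Ī = 0.020106 cm⁴.
Hole 2 (subtracted): ⌀0.8, A = 0.50265 cm², y = 3 cm, Ī = 0.020106 cm⁴.
By symmetry the centroid is at mid-height, ȳ = 3 cm.
All pieces are centred on the centroidal x-axis, so I = ΣĪ (holes subtracted) = 242.96 cm⁴.

I_x ≈ 243 cm⁴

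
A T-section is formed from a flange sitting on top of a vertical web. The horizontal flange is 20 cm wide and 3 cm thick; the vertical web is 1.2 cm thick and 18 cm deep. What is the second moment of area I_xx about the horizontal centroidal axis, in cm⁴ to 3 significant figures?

I_xx ≈ 2380 cm⁴

Decompose the section into non-overlapping parts with the origin at the bottom-left of its bounding rectangle.
Flange: 20 × 3, A = 60 cm², y = 19.5 cm, Ī = 45 cm⁴.
Web: 1.2 × 18, A = 21.6 cm², y = 9 cm, Ī = 583.2 cm⁴.
Centroid: ȳ = ΣA·y / ΣA = 16.721 cm.
Transfer each piece to the horizontal centroidal axis using Ī + A·d² with d = y − 16.721:
  flange: d = 2.7794 cm → contributes +508.51 cm⁴
  web: d = -7.7206 cm → contributes +1870.7 cm⁴
Total I = 2379.2 cm⁴.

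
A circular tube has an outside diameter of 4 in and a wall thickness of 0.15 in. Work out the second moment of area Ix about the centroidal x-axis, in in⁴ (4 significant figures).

Split into non-overlapping primitives; take the origin at the lower-left of the bounding box.
Outer circle: ⌀4, A = 12.5664 in², y = 2 in, Ī = 12.5664 in⁴.
Bore (subtracted): ⌀3.7, A = 10.7521 in², y = 2 in, Ī = 9.19977 in⁴.
By symmetry the centroid is at mid-height, ȳ = 2 in.
All pieces are centred on the centroidal x-axis, so I = ΣĪ (holes subtracted) = 3.3666 in⁴.

Ix ≈ 3.367 in⁴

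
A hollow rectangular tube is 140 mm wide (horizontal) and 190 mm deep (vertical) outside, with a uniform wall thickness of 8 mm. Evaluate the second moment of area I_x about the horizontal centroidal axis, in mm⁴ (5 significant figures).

I_x ≈ 2.5585 × 10⁷ mm⁴

Break the section into simple shapes (no overlaps), measuring from the bottom-left corner of the bounding box.
Outer rectangle: 140 × 190, A = 26 600 mm², y = 95 mm, Ī = 80 021 667 mm⁴.
Inner void (subtracted): 124 × 174, A = 21 576 mm², y = 95 mm, Ī = 54 436 248 mm⁴.
By symmetry the centroid is at mid-height, ȳ = 95 mm.
All pieces are centred on the horizontal centroidal axis, so I = ΣĪ (holes subtracted) = 25 585 419 mm⁴.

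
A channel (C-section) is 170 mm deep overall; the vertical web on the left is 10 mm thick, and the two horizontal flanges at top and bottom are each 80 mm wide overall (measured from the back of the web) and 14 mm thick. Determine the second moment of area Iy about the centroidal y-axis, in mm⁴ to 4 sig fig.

Split into non-overlapping primitives; take the origin at the lower-left of the bounding box.
Web: 10 × 170, A = 1 700 mm², x = 5 mm, Ī = 14166.7 mm⁴.
Top flange (beyond web): 70 × 14, A = 980 mm², x = 45 mm, Ī = 400 167 mm⁴.
Bottom flange (beyond web): 70 × 14, A = 980 mm², x = 45 mm, Ī = 400 167 mm⁴.
Centroid: x̄ = ΣA·x / ΣA = 26.4208 mm.
Transfer each piece to the centroidal y-axis using Ī + A·d² with d = x − 26.4208:
  web: d = -21.4208 mm → contributes +794 210 mm⁴
  top flange (beyond web): d = 18.5792 mm → contributes +738 451 mm⁴
  bottom flange (beyond web): d = 18.5792 mm → contributes +738 451 mm⁴
Total I = 2 271 112 mm⁴.

Iy ≈ 2.271 × 10⁶ mm⁴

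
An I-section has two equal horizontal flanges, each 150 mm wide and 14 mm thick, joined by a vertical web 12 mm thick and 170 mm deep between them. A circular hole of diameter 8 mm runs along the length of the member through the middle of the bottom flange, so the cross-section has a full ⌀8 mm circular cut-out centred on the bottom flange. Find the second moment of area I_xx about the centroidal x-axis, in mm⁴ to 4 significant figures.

I_xx ≈ 4.010 × 10⁷ mm⁴

Decompose the section into non-overlapping parts with the origin at the bottom-left of its bounding rectangle.
Bottom flange: 150 × 14, A = 2 100 mm², y = 7 mm, Ī = 34 300 mm⁴.
Web: 12 × 170, A = 2 040 mm², y = 99 mm, Ī = 4 913 000 mm⁴.
Top flange: 150 × 14, A = 2 100 mm², y = 191 mm, Ī = 34 300 mm⁴.
Hole (subtracted): ⌀8, A = 50.2655 mm², y = 7 mm, Ī = 201.062 mm⁴.
Centroid: ȳ = ΣA·y / ΣA = 99.7471 mm.
Transfer each piece to the centroidal x-axis using Ī + A·d² with d = y − 99.7471:
  bottom flange: d = -92.7471 mm → contributes +18 098 556 mm⁴
  web: d = -0.747112 mm → contributes +4 914 139 mm⁴
  top flange: d = 91.2529 mm → contributes +17 521 188 mm⁴
  hole: d = -92.7471 mm → contributes −432 586 mm⁴
Total I = 40 101 297 mm⁴.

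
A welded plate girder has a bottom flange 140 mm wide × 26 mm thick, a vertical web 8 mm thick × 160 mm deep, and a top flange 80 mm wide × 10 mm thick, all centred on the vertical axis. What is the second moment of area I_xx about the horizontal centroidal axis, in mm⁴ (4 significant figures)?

Split into non-overlapping primitives; take the origin at the lower-left of the bounding box.
Bottom plate: 140 × 26, A = 3 640 mm², y = 13 mm, Ī = 205 053 mm⁴.
Web plate: 8 × 160, A = 1 280 mm², y = 106 mm, Ī = 2 730 667 mm⁴.
Top plate: 80 × 10, A = 800 mm², y = 191 mm, Ī = 6666.67 mm⁴.
Centroid: ȳ = ΣA·y / ΣA = 58.7063 mm.
Transfer each piece to the horizontal centroidal axis using Ī + A·d² with d = y − 58.7063:
  bottom plate: d = -45.7063 mm → contributes +7 809 251 mm⁴
  web plate: d = 47.2937 mm → contributes +5 593 636 mm⁴
  top plate: d = 132.294 mm → contributes +14 007 966 mm⁴
Total I = 27 410 853 mm⁴.

I_xx ≈ 2.741 × 10⁷ mm⁴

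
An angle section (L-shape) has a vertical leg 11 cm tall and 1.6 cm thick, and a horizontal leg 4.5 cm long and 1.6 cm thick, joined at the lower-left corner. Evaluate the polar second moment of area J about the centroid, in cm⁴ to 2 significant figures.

Decompose the section into non-overlapping parts with the origin at the bottom-left of its bounding rectangle.
Vertical leg: 1.6 × 11, A = 17.6 cm², y = 5.5 cm, Ī = 177.5 cm⁴.
Horizontal leg (remainder): 2.9 × 1.6, A = 4.64 cm², y = 0.8 cm, Ī = 0.9899 cm⁴.
Centroid: ȳ = ΣA·y / ΣA = 4.519 cm.
Transfer each piece to the centroidal x-axis using Ī + A·d² with d = y − 4.519:
  vertical leg: d = 0.9806 cm → contributes +194.4 cm⁴
  horizontal leg (remainder): d = -3.719 cm → contributes +65.18 cm⁴
Total I = 259.6 cm⁴.
For the y-axis: x̄ = 1.269 cm.
Repeating about the centroidal y-axis gives I_y = 25.6 cm⁴.
Polar second moment: J = I_x + I_y = 285.2 cm⁴.

J ≈ 290 cm⁴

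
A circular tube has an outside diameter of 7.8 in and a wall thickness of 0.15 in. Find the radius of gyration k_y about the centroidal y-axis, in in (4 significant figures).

k_y ≈ 2.705 in

Treat the section as a set of non-overlapping primitives; coordinates are from the bounding-box lower-left.
Outer circle: ⌀7.8, A = 47.7836 in², x = 3.9 in, Ī = 181.697 in⁴.
Bore (subtracted): ⌀7.5, A = 44.1786 in², x = 3.9 in, Ī = 155.316 in⁴.
By symmetry the centroid is at mid-width, x̄ = 3.9 in.
All pieces are centred on the centroidal y-axis, so I = ΣĪ (holes subtracted) = 26.3817 in⁴.
Radius of gyration: k = √(I/A) = √(26.3817 / 3.60498) = 2.7052 in.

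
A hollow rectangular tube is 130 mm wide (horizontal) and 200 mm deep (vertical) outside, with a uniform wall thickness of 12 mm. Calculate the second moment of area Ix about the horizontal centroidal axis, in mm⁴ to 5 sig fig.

Ix ≈ 3.8509 × 10⁷ mm⁴

Decompose the section into non-overlapping parts with the origin at the bottom-left of its bounding rectangle.
Outer rectangle: 130 × 200, A = 26 000 mm², y = 100 mm, Ī = 86 666 667 mm⁴.
Inner void (subtracted): 106 × 176, A = 18 656 mm², y = 100 mm, Ī = 48 157 355 mm⁴.
By symmetry the centroid is at mid-height, ȳ = 100 mm.
All pieces are centred on the horizontal centroidal axis, so I = ΣĪ (holes subtracted) = 38 509 312 mm⁴.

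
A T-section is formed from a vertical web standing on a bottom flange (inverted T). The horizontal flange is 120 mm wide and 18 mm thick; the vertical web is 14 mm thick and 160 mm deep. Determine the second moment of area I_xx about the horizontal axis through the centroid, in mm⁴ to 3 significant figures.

Treat the section as a set of non-overlapping primitives; coordinates are from the bounding-box lower-left.
Flange: 120 × 18, A = 2 160 mm², y = 9 mm, Ī = 58 320 mm⁴.
Web: 14 × 160, A = 2 240 mm², y = 98 mm, Ī = 4 778 667 mm⁴.
Centroid: ȳ = ΣA·y / ΣA = 54.309 mm.
Transfer each piece to the horizontal axis through the centroid using Ī + A·d² with d = y − 54.309:
  flange: d = -45.309 mm → contributes +4 492 614 mm⁴
  web: d = 43.691 mm → contributes +9 054 593 mm⁴
Total I = 13 547 206 mm⁴.

I_xx ≈ 1.35 × 10⁷ mm⁴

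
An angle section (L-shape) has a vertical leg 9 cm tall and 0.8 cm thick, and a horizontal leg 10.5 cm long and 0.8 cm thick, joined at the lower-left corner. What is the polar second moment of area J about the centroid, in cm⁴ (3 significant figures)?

J ≈ 276 cm⁴

Break the section into simple shapes (no overlaps), measuring from the bottom-left corner of the bounding box.
Vertical leg: 0.8 × 9, A = 7.2 cm², y = 4.5 cm, Ī = 48.6 cm⁴.
Horizontal leg (remainder): 9.7 × 0.8, A = 7.76 cm², y = 0.4 cm, Ī = 0.41387 cm⁴.
Centroid: ȳ = ΣA·y / ΣA = 2.3733 cm.
Transfer each piece to the centroidal x-axis using Ī + A·d² with d = y − 2.3733:
  vertical leg: d = 2.1267 cm → contributes +81.166 cm⁴
  horizontal leg (remainder): d = -1.9733 cm → contributes +30.629 cm⁴
Total I = 111.8 cm⁴.
For the y-axis: x̄ = 3.1233 cm.
Repeating about the centroidal y-axis gives I_y = 164.17 cm⁴.
Polar second moment: J = I_x + I_y = 275.96 cm⁴.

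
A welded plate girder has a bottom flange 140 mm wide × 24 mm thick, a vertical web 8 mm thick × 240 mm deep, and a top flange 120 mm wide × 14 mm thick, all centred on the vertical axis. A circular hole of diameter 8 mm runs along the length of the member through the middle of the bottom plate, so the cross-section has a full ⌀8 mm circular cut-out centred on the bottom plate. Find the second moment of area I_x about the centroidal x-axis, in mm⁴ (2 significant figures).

I_x ≈ 8.7 × 10⁷ mm⁴

Split into non-overlapping primitives; take the origin at the lower-left of the bounding box.
Bottom plate: 140 × 24, A = 3 360 mm², y = 12 mm, Ī = 161 280 mm⁴.
Web plate: 8 × 240, A = 1 920 mm², y = 144 mm, Ī = 9 216 000 mm⁴.
Top plate: 120 × 14, A = 1 680 mm², y = 271 mm, Ī = 27 440 mm⁴.
Hole (subtracted): ⌀8, A = 50.27 mm², y = 12 mm, Ī = 201.1 mm⁴.
Centroid: ȳ = ΣA·y / ΣA = 111.7 mm.
Transfer each piece to the centroidal x-axis using Ī + A·d² with d = y − 111.7:
  bottom plate: d = -99.65 mm → contributes +33 526 972 mm⁴
  web plate: d = 32.35 mm → contributes +11 225 234 mm⁴
  top plate: d = 159.3 mm → contributes +42 686 326 mm⁴
  hole: d = -99.65 mm → contributes −499 351 mm⁴
Total I = 86 939 181 mm⁴.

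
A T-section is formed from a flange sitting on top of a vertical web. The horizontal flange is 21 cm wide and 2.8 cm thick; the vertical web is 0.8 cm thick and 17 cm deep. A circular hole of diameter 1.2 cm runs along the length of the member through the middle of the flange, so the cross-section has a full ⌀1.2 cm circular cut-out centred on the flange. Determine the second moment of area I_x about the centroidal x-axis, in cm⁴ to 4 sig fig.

Split into non-overlapping primitives; take the origin at the lower-left of the bounding box.
Flange: 21 × 2.8, A = 58.8 cm², y = 18.4 cm, Ī = 38.416 cm⁴.
Web: 0.8 × 17, A = 13.6 cm², y = 8.5 cm, Ī = 327.533 cm⁴.
Hole (subtracted): ⌀1.2, A = 1.13097 cm², y = 18.4 cm, Ī = 0.101788 cm⁴.
Centroid: ȳ = ΣA·y / ΣA = 16.5108 cm.
Transfer each piece to the centroidal x-axis using Ī + A·d² with d = y − 16.5108:
  flange: d = 1.88918 cm → contributes +248.273 cm⁴
  web: d = -8.01082 cm → contributes +1200.29 cm⁴
  hole: d = 1.88918 cm → contributes −4.13823 cm⁴
Total I = 1444.42 cm⁴.

I_x ≈ 1444 cm⁴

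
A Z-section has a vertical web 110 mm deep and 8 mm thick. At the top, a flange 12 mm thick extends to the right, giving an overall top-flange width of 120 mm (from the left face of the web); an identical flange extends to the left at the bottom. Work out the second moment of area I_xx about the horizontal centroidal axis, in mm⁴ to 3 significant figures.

Break the section into simple shapes (no overlaps), measuring from the bottom-left corner of the bounding box.
Web: 8 × 110, A = 880 mm², y = 55 mm, Ī = 887 333 mm⁴.
Top flange (beyond web): 112 × 12, A = 1 344 mm², y = 104 mm, Ī = 16 128 mm⁴.
Bottom flange (beyond web): 112 × 12, A = 1 344 mm², y = 6 mm, Ī = 16 128 mm⁴.
Centroid: ȳ = ΣA·y / ΣA = 55 mm.
Transfer each piece to the horizontal centroidal axis using Ī + A·d² with d = y − 55:
  web: d = 0 mm → contributes +887 333 mm⁴
  top flange (beyond web): d = 49 mm → contributes +3 243 072 mm⁴
  bottom flange (beyond web): d = -49 mm → contributes +3 243 072 mm⁴
Total I = 7 373 477 mm⁴.

I_xx ≈ 7.37 × 10⁶ mm⁴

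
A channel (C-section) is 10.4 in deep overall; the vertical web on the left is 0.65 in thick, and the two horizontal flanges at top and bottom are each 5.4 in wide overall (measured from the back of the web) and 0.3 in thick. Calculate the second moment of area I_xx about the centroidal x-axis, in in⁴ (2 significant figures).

Decompose the section into non-overlapping parts with the origin at the bottom-left of its bounding rectangle.
Web: 0.65 × 10.4, A = 6.76 in², y = 5.2 in, Ī = 60.93 in⁴.
Top flange (beyond web): 4.75 × 0.3, A = 1.425 in², y = 10.25 in, Ī = 0.01069 in⁴.
Bottom flange (beyond web): 4.75 × 0.3, A = 1.425 in², y = 0.15 in, Ī = 0.01069 in⁴.
By symmetry the centroid is at mid-height, ȳ = 5.2 in.
Transfer each piece to the centroidal x-axis using Ī + A·d² with d = y − 5.2:
  web: d = 0 in → contributes +60.93 in⁴
  top flange (beyond web): d = 5.05 in → contributes +36.35 in⁴
  bottom flange (beyond web): d = -5.05 in → contributes +36.35 in⁴
Total I = 133.6 in⁴.

I_xx ≈ 130 in⁴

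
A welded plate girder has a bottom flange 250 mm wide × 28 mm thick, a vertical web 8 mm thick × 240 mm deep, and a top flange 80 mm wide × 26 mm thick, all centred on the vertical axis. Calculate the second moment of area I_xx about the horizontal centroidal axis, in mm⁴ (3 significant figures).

I_xx ≈ 1.33 × 10⁸ mm⁴

Split into non-overlapping primitives; take the origin at the lower-left of the bounding box.
Bottom plate: 250 × 28, A = 7 000 mm², y = 14 mm, Ī = 457 333 mm⁴.
Web plate: 8 × 240, A = 1 920 mm², y = 148 mm, Ī = 9 216 000 mm⁴.
Top plate: 80 × 26, A = 2 080 mm², y = 281 mm, Ī = 117 173 mm⁴.
Centroid: ȳ = ΣA·y / ΣA = 87.876 mm.
Transfer each piece to the horizontal centroidal axis using Ī + A·d² with d = y − 87.876:
  bottom plate: d = -73.876 mm → contributes +38 661 353 mm⁴
  web plate: d = 60.124 mm → contributes +16 156 515 mm⁴
  top plate: d = 193.12 mm → contributes +77 694 390 mm⁴
Total I = 132 512 259 mm⁴.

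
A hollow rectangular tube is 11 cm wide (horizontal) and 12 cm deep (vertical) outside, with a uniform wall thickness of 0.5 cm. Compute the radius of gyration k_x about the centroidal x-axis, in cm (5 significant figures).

Treat the section as a set of non-overlapping primitives; coordinates are from the bounding-box lower-left.
Outer rectangle: 11 × 12, A = 132 cm², y = 6 cm, Ī = 1 584 cm⁴.
Inner void (subtracted): 10 × 11, A = 110 cm², y = 6 cm, Ī = 1109.167 cm⁴.
By symmetry the centroid is at mid-height, ȳ = 6 cm.
All pieces are centred on the centroidal x-axis, so I = ΣĪ (holes subtracted) = 474.8333 cm⁴.
Radius of gyration: k = √(I/A) = √(474.8333 / 22) = 4.645787 cm.

k_x ≈ 4.6458 cm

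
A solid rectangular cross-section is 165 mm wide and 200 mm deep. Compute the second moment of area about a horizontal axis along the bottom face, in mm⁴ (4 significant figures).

The section: 165 × 200, A = 33 000 mm², y = 100 mm, Ī = 110 000 000 mm⁴.
Transfer it to the base of the section using Ī + A·d² with d = y − 0:
  the section: d = 100 mm → contributes +440 000 000 mm⁴
Total I = 440 000 000 mm⁴.

I_base ≈ 4.400 × 10⁸ mm⁴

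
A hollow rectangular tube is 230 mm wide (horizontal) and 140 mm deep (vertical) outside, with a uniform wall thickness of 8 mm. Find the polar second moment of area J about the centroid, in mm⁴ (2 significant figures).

Treat the section as a set of non-overlapping primitives; coordinates are from the bounding-box lower-left.
Outer rectangle: 230 × 140, A = 32 200 mm², y = 70 mm, Ī = 52 593 333 mm⁴.
Inner void (subtracted): 214 × 124, A = 26 536 mm², y = 70 mm, Ī = 34 001 461 mm⁴.
By symmetry the centroid is at mid-height, ȳ = 70 mm.
All pieces are centred on the centroidal x-axis, so I = ΣĪ (holes subtracted) = 18 591 872 mm⁴.
Repeating about the centroidal y-axis gives I_y = 40 678 112 mm⁴.
Polar second moment: J = I_x + I_y = 59 269 984 mm⁴.

J ≈ 5.9 × 10⁷ mm⁴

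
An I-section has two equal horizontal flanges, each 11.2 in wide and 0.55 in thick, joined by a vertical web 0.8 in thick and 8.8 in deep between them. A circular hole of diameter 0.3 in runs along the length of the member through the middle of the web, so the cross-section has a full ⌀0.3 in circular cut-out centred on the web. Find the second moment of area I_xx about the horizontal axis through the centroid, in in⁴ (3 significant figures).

Decompose the section into non-overlapping parts with the origin at the bottom-left of its bounding rectangle.
Bottom flange: 11.2 × 0.55, A = 6.16 in², y = 0.275 in, Ī = 0.15528 in⁴.
Web: 0.8 × 8.8, A = 7.04 in², y = 4.95 in, Ī = 45.431 in⁴.
Top flange: 11.2 × 0.55, A = 6.16 in², y = 9.625 in, Ī = 0.15528 in⁴.
Hole (subtracted): ⌀0.3, A = 0.070686 in², y = 4.95 in, Ī = 0.00039761 in⁴.
By symmetry the centroid is at mid-height, ȳ = 4.95 in.
Transfer each piece to the horizontal axis through the centroid using Ī + A·d² with d = y − 4.95:
  bottom flange: d = -4.675 in → contributes +134.79 in⁴
  web: d = 0 in → contributes +45.431 in⁴
  top flange: d = 4.675 in → contributes +134.79 in⁴
  hole: d = 0 in → contributes −0.00039761 in⁴
Total I = 315 in⁴.

I_xx ≈ 315 in⁴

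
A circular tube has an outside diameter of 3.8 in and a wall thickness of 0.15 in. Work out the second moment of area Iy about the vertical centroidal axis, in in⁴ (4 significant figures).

Break the section into simple shapes (no overlaps), measuring from the bottom-left corner of the bounding box.
Outer circle: ⌀3.8, A = 11.3411 in², x = 1.9 in, Ī = 10.2354 in⁴.
Bore (subtracted): ⌀3.5, A = 9.62113 in², x = 1.9 in, Ī = 7.36618 in⁴.
By symmetry the centroid is at mid-width, x̄ = 1.9 in.
All pieces are centred on the vertical centroidal axis, so I = ΣĪ (holes subtracted) = 2.86921 in⁴.

Iy ≈ 2.869 in⁴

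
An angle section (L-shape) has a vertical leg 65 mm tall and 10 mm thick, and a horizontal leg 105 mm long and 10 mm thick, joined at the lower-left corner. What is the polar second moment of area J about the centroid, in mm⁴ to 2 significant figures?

Break the section into simple shapes (no overlaps), measuring from the bottom-left corner of the bounding box.
Vertical leg: 10 × 65, A = 650 mm², y = 32.5 mm, Ī = 228 854 mm⁴.
Horizontal leg (remainder): 95 × 10, A = 950 mm², y = 5 mm, Ī = 7 917 mm⁴.
Centroid: ȳ = ΣA·y / ΣA = 16.17 mm.
Transfer each piece to the centroidal x-axis using Ī + A·d² with d = y − 16.17:
  vertical leg: d = 16.33 mm → contributes +402 149 mm⁴
  horizontal leg (remainder): d = -11.17 mm → contributes +126 487 mm⁴
Total I = 528 636 mm⁴.
For the y-axis: x̄ = 36.17 mm.
Repeating about the centroidal y-axis gives I_y = 1 783 636 mm⁴.
Polar second moment: J = I_x + I_y = 2 312 272 mm⁴.

J ≈ 2.3 × 10⁶ mm⁴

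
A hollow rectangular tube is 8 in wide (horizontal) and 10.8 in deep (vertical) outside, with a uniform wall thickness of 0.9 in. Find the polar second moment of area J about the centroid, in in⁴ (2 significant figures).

Split into non-overlapping primitives; take the origin at the lower-left of the bounding box.
Outer rectangle: 8 × 10.8, A = 86.4 in², y = 5.4 in, Ī = 839.8 in⁴.
Inner void (subtracted): 6.2 × 9, A = 55.8 in², y = 5.4 in, Ī = 376.7 in⁴.
By symmetry the centroid is at mid-height, ȳ = 5.4 in.
All pieces are centred on the centroidal x-axis, so I = ΣĪ (holes subtracted) = 463.2 in⁴.
Repeating about the centroidal y-axis gives I_y = 282.1 in⁴.
Polar second moment: J = I_x + I_y = 745.2 in⁴.

J ≈ 750 in⁴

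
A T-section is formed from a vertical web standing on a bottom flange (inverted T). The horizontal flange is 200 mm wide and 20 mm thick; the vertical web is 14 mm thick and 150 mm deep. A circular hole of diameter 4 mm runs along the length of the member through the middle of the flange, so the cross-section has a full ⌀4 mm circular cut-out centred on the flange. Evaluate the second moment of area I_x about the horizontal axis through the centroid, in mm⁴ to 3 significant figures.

I_x ≈ 1.40 × 10⁷ mm⁴

Decompose the section into non-overlapping parts with the origin at the bottom-left of its bounding rectangle.
Flange: 200 × 20, A = 4 000 mm², y = 10 mm, Ī = 133 333 mm⁴.
Web: 14 × 150, A = 2 100 mm², y = 95 mm, Ī = 3 937 500 mm⁴.
Hole (subtracted): ⌀4, A = 12.566 mm², y = 10 mm, Ī = 12.566 mm⁴.
Centroid: ȳ = ΣA·y / ΣA = 39.323 mm.
Transfer each piece to the horizontal axis through the centroid using Ī + A·d² with d = y − 39.323:
  flange: d = -29.323 mm → contributes +3 572 617 mm⁴
  web: d = 55.677 mm → contributes +10 447 419 mm⁴
  hole: d = -29.323 mm → contributes −10 817 mm⁴
Total I = 14 009 219 mm⁴.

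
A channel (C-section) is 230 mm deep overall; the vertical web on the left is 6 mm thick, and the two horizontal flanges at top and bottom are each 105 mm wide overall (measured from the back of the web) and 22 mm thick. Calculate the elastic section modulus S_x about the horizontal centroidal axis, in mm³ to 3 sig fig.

Decompose the section into non-overlapping parts with the origin at the bottom-left of its bounding rectangle.
Web: 6 × 230, A = 1 380 mm², y = 115 mm, Ī = 6 083 500 mm⁴.
Top flange (beyond web): 99 × 22, A = 2 178 mm², y = 219 mm, Ī = 87 846 mm⁴.
Bottom flange (beyond web): 99 × 22, A = 2 178 mm², y = 11 mm, Ī = 87 846 mm⁴.
By symmetry the centroid is at mid-height, ȳ = 115 mm.
Transfer each piece to the horizontal centroidal axis using Ī + A·d² with d = y − 115:
  web: d = 0 mm → contributes +6 083 500 mm⁴
  top flange (beyond web): d = 104 mm → contributes +23 645 094 mm⁴
  bottom flange (beyond web): d = -104 mm → contributes +23 645 094 mm⁴
Total I = 53 373 688 mm⁴.
Extreme fibre distance c = 115 mm; S = I/c = 464 119 mm³.

S_x ≈ 4.64 × 10⁵ mm³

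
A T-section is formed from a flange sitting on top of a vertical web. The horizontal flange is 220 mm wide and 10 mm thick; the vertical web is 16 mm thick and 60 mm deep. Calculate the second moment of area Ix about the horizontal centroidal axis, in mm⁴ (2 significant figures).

Ix ≈ 1.1 × 10⁶ mm⁴

Treat the section as a set of non-overlapping primitives; coordinates are from the bounding-box lower-left.
Flange: 220 × 10, A = 2 200 mm², y = 65 mm, Ī = 18 333 mm⁴.
Web: 16 × 60, A = 960 mm², y = 30 mm, Ī = 288 000 mm⁴.
Centroid: ȳ = ΣA·y / ΣA = 54.37 mm.
Transfer each piece to the horizontal centroidal axis using Ī + A·d² with d = y − 54.37:
  flange: d = 10.63 mm → contributes +267 063 mm⁴
  web: d = -24.37 mm → contributes +858 005 mm⁴
Total I = 1 125 068 mm⁴.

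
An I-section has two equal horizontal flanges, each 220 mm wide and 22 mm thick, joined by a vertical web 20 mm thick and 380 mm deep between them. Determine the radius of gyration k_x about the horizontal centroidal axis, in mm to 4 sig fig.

Decompose the section into non-overlapping parts with the origin at the bottom-left of its bounding rectangle.
Bottom flange: 220 × 22, A = 4 840 mm², y = 11 mm, Ī = 195 213 mm⁴.
Web: 20 × 380, A = 7 600 mm², y = 212 mm, Ī = 91 453 333 mm⁴.
Top flange: 220 × 22, A = 4 840 mm², y = 413 mm, Ī = 195 213 mm⁴.
By symmetry the centroid is at mid-height, ȳ = 212 mm.
Transfer each piece to the horizontal centroidal axis using Ī + A·d² with d = y − 212:
  bottom flange: d = -201 mm → contributes +195 736 053 mm⁴
  web: d = 0 mm → contributes +91 453 333 mm⁴
  top flange: d = 201 mm → contributes +195 736 053 mm⁴
Total I = 482 925 440 mm⁴.
Radius of gyration: k = √(I/A) = √(482 925 440 / 17 280) = 167.174 mm.

k_x ≈ 167.2 mm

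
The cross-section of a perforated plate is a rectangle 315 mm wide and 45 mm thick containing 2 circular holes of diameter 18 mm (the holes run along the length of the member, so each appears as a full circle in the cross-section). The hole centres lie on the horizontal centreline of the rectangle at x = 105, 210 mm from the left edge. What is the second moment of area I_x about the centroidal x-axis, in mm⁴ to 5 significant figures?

I_x ≈ 2.3817 × 10⁶ mm⁴

Decompose the section into non-overlapping parts with the origin at the bottom-left of its bounding rectangle.
Plate: 315 × 45, A = 14 175 mm², y = 22.5 mm, Ī = 2 392 031 mm⁴.
Hole 1 (subtracted): ⌀18, A = 254.469 mm², y = 22.5 mm, Ī = 5152.997 mm⁴.
Hole 2 (subtracted): ⌀18, A = 254.469 mm², y = 22.5 mm, Ī = 5152.997 mm⁴.
By symmetry the centroid is at mid-height, ȳ = 22.5 mm.
All pieces are centred on the centroidal x-axis, so I = ΣĪ (holes subtracted) = 2 381 725 mm⁴.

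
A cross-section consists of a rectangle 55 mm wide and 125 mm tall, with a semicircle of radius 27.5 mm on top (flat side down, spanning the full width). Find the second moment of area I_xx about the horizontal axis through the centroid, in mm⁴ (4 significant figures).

I_xx ≈ 1.459 × 10⁷ mm⁴

Split into non-overlapping primitives; take the origin at the lower-left of the bounding box.
Rectangular body: 55 × 125, A = 6 875 mm², y = 62.5 mm, Ī = 8 951 823 mm⁴.
Semicircular cap: semicircle r = 27.5, A = 1187.91 mm², y = 136.671 mm, Ī = 62771.5 mm⁴.
Centroid: ȳ = ΣA·y / ΣA = 73.4277 mm.
Transfer each piece to the horizontal axis through the centroid using Ī + A·d² with d = y − 73.4277:
  rectangular body: d = -10.9277 mm → contributes +9 772 801 mm⁴
  semicircular cap: d = 63.2436 mm → contributes +4 814 144 mm⁴
Total I = 14 586 945 mm⁴.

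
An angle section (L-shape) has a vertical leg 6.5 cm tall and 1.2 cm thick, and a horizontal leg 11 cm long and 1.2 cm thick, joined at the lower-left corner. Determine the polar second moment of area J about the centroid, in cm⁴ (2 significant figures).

J ≈ 300 cm⁴

Split into non-overlapping primitives; take the origin at the lower-left of the bounding box.
Vertical leg: 1.2 × 6.5, A = 7.8 cm², y = 3.25 cm, Ī = 27.46 cm⁴.
Horizontal leg (remainder): 9.8 × 1.2, A = 11.76 cm², y = 0.6 cm, Ī = 1.411 cm⁴.
Centroid: ȳ = ΣA·y / ΣA = 1.657 cm.
Transfer each piece to the centroidal x-axis using Ī + A·d² with d = y − 1.657:
  vertical leg: d = 1.593 cm → contributes +47.26 cm⁴
  horizontal leg (remainder): d = -1.057 cm → contributes +14.54 cm⁴
Total I = 61.81 cm⁴.
For the y-axis: x̄ = 3.907 cm.
Repeating about the centroidal y-axis gives I_y = 236.9 cm⁴.
Polar second moment: J = I_x + I_y = 298.7 cm⁴.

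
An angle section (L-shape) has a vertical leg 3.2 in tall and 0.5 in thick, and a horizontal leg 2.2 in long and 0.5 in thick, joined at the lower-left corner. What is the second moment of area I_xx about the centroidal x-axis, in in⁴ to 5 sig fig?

Split into non-overlapping primitives; take the origin at the lower-left of the bounding box.
Vertical leg: 0.5 × 3.2, A = 1.6 in², y = 1.6 in, Ī = 1.365333 in⁴.
Horizontal leg (remainder): 1.7 × 0.5, A = 0.85 in², y = 0.25 in, Ī = 0.01770833 in⁴.
Centroid: ȳ = ΣA·y / ΣA = 1.131633 in.
Transfer each piece to the centroidal x-axis using Ī + A·d² with d = y − 1.131633:
  vertical leg: d = 0.4683673 in → contributes +1.716322 in⁴
  horizontal leg (remainder): d = -0.8816327 in → contributes +0.678393 in⁴
Total I = 2.394715 in⁴.

I_xx ≈ 2.3947 in⁴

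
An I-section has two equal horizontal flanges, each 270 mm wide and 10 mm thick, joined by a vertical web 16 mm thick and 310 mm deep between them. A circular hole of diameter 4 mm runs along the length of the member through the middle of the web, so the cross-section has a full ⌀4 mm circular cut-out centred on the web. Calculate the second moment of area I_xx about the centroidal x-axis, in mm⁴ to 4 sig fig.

I_xx ≈ 1.780 × 10⁸ mm⁴

Treat the section as a set of non-overlapping primitives; coordinates are from the bounding-box lower-left.
Bottom flange: 270 × 10, A = 2 700 mm², y = 5 mm, Ī = 22 500 mm⁴.
Web: 16 × 310, A = 4 960 mm², y = 165 mm, Ī = 39 721 333 mm⁴.
Top flange: 270 × 10, A = 2 700 mm², y = 325 mm, Ī = 22 500 mm⁴.
Hole (subtracted): ⌀4, A = 12.5664 mm², y = 165 mm, Ī = 12.5664 mm⁴.
By symmetry the centroid is at mid-height, ȳ = 165 mm.
Transfer each piece to the centroidal x-axis using Ī + A·d² with d = y − 165:
  bottom flange: d = -160 mm → contributes +69 142 500 mm⁴
  web: d = 0 mm → contributes +39 721 333 mm⁴
  top flange: d = 160 mm → contributes +69 142 500 mm⁴
  hole: d = 0 mm → contributes −12.5664 mm⁴
Total I = 178 006 321 mm⁴.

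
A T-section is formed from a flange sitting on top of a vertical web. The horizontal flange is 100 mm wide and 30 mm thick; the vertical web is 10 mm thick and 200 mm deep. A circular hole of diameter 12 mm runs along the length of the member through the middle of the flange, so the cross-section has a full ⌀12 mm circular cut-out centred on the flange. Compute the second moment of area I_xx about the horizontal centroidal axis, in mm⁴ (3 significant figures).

I_xx ≈ 2.25 × 10⁷ mm⁴

Treat the section as a set of non-overlapping primitives; coordinates are from the bounding-box lower-left.
Flange: 100 × 30, A = 3 000 mm², y = 215 mm, Ī = 225 000 mm⁴.
Web: 10 × 200, A = 2 000 mm², y = 100 mm, Ī = 6 666 667 mm⁴.
Hole (subtracted): ⌀12, A = 113.1 mm², y = 215 mm, Ī = 1017.9 mm⁴.
Centroid: ȳ = ΣA·y / ΣA = 167.94 mm.
Transfer each piece to the horizontal centroidal axis using Ī + A·d² with d = y − 167.94:
  flange: d = 47.065 mm → contributes +6 870 223 mm⁴
  web: d = -67.935 mm → contributes +15 897 110 mm⁴
  hole: d = 47.065 mm → contributes −251 537 mm⁴
Total I = 22 515 796 mm⁴.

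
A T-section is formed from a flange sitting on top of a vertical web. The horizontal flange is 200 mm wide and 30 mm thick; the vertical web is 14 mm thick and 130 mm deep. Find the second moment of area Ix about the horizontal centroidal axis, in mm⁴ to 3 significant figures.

Ix ≈ 1.20 × 10⁷ mm⁴

Break the section into simple shapes (no overlaps), measuring from the bottom-left corner of the bounding box.
Flange: 200 × 30, A = 6 000 mm², y = 145 mm, Ī = 450 000 mm⁴.
Web: 14 × 130, A = 1 820 mm², y = 65 mm, Ī = 2 563 167 mm⁴.
Centroid: ȳ = ΣA·y / ΣA = 126.38 mm.
Transfer each piece to the horizontal centroidal axis using Ī + A·d² with d = y − 126.38:
  flange: d = 18.619 mm → contributes +2 529 986 mm⁴
  web: d = -61.381 mm → contributes +9 420 265 mm⁴
Total I = 11 950 251 mm⁴.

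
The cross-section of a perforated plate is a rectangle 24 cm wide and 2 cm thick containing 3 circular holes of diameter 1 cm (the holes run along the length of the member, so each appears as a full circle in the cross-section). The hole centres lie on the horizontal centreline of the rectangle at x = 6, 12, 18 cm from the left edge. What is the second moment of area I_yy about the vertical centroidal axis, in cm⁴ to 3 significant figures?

Break the section into simple shapes (no overlaps), measuring from the bottom-left corner of the bounding box.
Plate: 24 × 2, A = 48 cm², x = 12 cm, Ī = 2 304 cm⁴.
Hole 1 (subtracted): ⌀1, A = 0.7854 cm², x = 6 cm, Ī = 0.049087 cm⁴.
Hole 2 (subtracted): ⌀1, A = 0.7854 cm², x = 12 cm, Ī = 0.049087 cm⁴.
Hole 3 (subtracted): ⌀1, A = 0.7854 cm², x = 18 cm, Ī = 0.049087 cm⁴.
By symmetry the centroid is at mid-width, x̄ = 12 cm.
Transfer each piece to the vertical centroidal axis using Ī + A·d² with d = x − 12:
  plate: d = 0 cm → contributes +2 304 cm⁴
  hole 1: d = -6 cm → contributes −28.323 cm⁴
  hole 2: d = 0 cm → contributes −0.049087 cm⁴
  hole 3: d = 6 cm → contributes −28.323 cm⁴
Total I = 2247.3 cm⁴.

I_yy ≈ 2250 cm⁴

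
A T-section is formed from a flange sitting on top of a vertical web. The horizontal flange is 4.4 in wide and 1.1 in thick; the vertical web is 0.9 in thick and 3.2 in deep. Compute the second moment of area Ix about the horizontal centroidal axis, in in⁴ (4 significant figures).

Decompose the section into non-overlapping parts with the origin at the bottom-left of its bounding rectangle.
Flange: 4.4 × 1.1, A = 4.84 in², y = 3.75 in, Ī = 0.488033 in⁴.
Web: 0.9 × 3.2, A = 2.88 in², y = 1.6 in, Ī = 2.4576 in⁴.
Centroid: ȳ = ΣA·y / ΣA = 2.94793 in.
Transfer each piece to the horizontal centroidal axis using Ī + A·d² with d = y − 2.94793:
  flange: d = 0.802073 in → contributes +3.6017 in⁴
  web: d = -1.34793 in → contributes +7.6903 in⁴
Total I = 11.292 in⁴.

Ix ≈ 11.29 in⁴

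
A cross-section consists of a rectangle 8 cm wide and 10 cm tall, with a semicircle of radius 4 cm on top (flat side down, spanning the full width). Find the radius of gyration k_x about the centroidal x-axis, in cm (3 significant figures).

Split into non-overlapping primitives; take the origin at the lower-left of the bounding box.
Rectangular body: 8 × 10, A = 80 cm², y = 5 cm, Ī = 666.67 cm⁴.
Semicircular cap: semicircle r = 4, A = 25.133 cm², y = 11.698 cm, Ī = 28.098 cm⁴.
Centroid: ȳ = ΣA·y / ΣA = 6.6011 cm.
Transfer each piece to the centroidal x-axis using Ī + A·d² with d = y − 6.6011:
  rectangular body: d = -1.6011 cm → contributes +871.75 cm⁴
  semicircular cap: d = 5.0965 cm → contributes +680.91 cm⁴
Total I = 1552.7 cm⁴.
Radius of gyration: k = √(I/A) = √(1552.7 / 105.13) = 3.843 cm.

k_x ≈ 3.84 cm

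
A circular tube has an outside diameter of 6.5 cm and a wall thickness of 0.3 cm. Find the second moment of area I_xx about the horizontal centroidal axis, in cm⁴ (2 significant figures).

I_xx ≈ 28 cm⁴

Treat the section as a set of non-overlapping primitives; coordinates are from the bounding-box lower-left.
Outer circle: ⌀6.5, A = 33.18 cm², y = 3.25 cm, Ī = 87.62 cm⁴.
Bore (subtracted): ⌀5.9, A = 27.34 cm², y = 3.25 cm, Ī = 59.48 cm⁴.
By symmetry the centroid is at mid-height, ȳ = 3.25 cm.
All pieces are centred on the horizontal centroidal axis, so I = ΣĪ (holes subtracted) = 28.14 cm⁴.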